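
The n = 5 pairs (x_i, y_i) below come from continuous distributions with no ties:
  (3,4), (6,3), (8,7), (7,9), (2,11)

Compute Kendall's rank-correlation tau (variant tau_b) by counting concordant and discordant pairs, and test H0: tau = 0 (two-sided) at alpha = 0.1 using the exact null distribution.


Step 1: Enumerate the 10 unordered pairs (i,j) with i<j and classify each by sign(x_j-x_i) * sign(y_j-y_i).
  (1,2):dx=+3,dy=-1->D; (1,3):dx=+5,dy=+3->C; (1,4):dx=+4,dy=+5->C; (1,5):dx=-1,dy=+7->D
  (2,3):dx=+2,dy=+4->C; (2,4):dx=+1,dy=+6->C; (2,5):dx=-4,dy=+8->D; (3,4):dx=-1,dy=+2->D
  (3,5):dx=-6,dy=+4->D; (4,5):dx=-5,dy=+2->D
Step 2: C = 4, D = 6, total pairs = 10.
Step 3: tau = (C - D)/(n(n-1)/2) = (4 - 6)/10 = -0.200000.
Step 4: Exact two-sided p-value (enumerate n! = 120 permutations of y under H0): p = 0.816667.
Step 5: alpha = 0.1. fail to reject H0.

tau_b = -0.2000 (C=4, D=6), p = 0.816667, fail to reject H0.


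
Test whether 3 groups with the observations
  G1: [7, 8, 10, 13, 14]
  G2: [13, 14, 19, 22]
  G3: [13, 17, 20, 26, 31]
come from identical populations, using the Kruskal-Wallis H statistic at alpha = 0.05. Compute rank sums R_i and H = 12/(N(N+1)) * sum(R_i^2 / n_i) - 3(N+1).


Step 1: Combine all N = 14 observations and assign midranks.
sorted (value, group, rank): (7,G1,1), (8,G1,2), (10,G1,3), (13,G1,5), (13,G2,5), (13,G3,5), (14,G1,7.5), (14,G2,7.5), (17,G3,9), (19,G2,10), (20,G3,11), (22,G2,12), (26,G3,13), (31,G3,14)
Step 2: Sum ranks within each group.
R_1 = 18.5 (n_1 = 5)
R_2 = 34.5 (n_2 = 4)
R_3 = 52 (n_3 = 5)
Step 3: H = 12/(N(N+1)) * sum(R_i^2/n_i) - 3(N+1)
     = 12/(14*15) * (18.5^2/5 + 34.5^2/4 + 52^2/5) - 3*15
     = 0.057143 * 906.812 - 45
     = 6.817857.
Step 4: Ties present; correction factor C = 1 - 30/(14^3 - 14) = 0.989011. Corrected H = 6.817857 / 0.989011 = 6.893611.
Step 5: Under H0, H ~ chi^2(2); p-value = 0.031847.
Step 6: alpha = 0.05. reject H0.

H = 6.8936, df = 2, p = 0.031847, reject H0.


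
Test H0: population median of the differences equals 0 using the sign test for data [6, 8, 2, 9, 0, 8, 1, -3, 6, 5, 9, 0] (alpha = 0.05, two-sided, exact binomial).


Step 1: Discard zero differences. Original n = 12; n_eff = number of nonzero differences = 10.
Nonzero differences (with sign): +6, +8, +2, +9, +8, +1, -3, +6, +5, +9
Step 2: Count signs: positive = 9, negative = 1.
Step 3: Under H0: P(positive) = 0.5, so the number of positives S ~ Bin(10, 0.5).
Step 4: Two-sided exact p-value = sum of Bin(10,0.5) probabilities at or below the observed probability = 0.021484.
Step 5: alpha = 0.05. reject H0.

n_eff = 10, pos = 9, neg = 1, p = 0.021484, reject H0.


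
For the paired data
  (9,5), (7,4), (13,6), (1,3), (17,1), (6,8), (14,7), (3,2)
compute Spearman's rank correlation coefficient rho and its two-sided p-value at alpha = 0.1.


Step 1: Rank x and y separately (midranks; no ties here).
rank(x): 9->5, 7->4, 13->6, 1->1, 17->8, 6->3, 14->7, 3->2
rank(y): 5->5, 4->4, 6->6, 3->3, 1->1, 8->8, 7->7, 2->2
Step 2: d_i = R_x(i) - R_y(i); compute d_i^2.
  (5-5)^2=0, (4-4)^2=0, (6-6)^2=0, (1-3)^2=4, (8-1)^2=49, (3-8)^2=25, (7-7)^2=0, (2-2)^2=0
sum(d^2) = 78.
Step 3: rho = 1 - 6*78 / (8*(8^2 - 1)) = 1 - 468/504 = 0.071429.
Step 4: Under H0, t = rho * sqrt((n-2)/(1-rho^2)) = 0.1754 ~ t(6).
Step 5: Two-sided p-value from the t-distribution with 6 df = 0.866526.
Step 6: alpha = 0.1. fail to reject H0.

rho = 0.0714, p = 0.866526, fail to reject H0 at alpha = 0.1.


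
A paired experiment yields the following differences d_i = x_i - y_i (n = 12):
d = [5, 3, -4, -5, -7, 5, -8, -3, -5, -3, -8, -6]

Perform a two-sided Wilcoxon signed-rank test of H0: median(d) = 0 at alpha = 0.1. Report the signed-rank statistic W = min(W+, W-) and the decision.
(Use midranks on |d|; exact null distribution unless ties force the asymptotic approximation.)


Step 1: Drop any zero differences (none here) and take |d_i|.
|d| = [5, 3, 4, 5, 7, 5, 8, 3, 5, 3, 8, 6]
Step 2: Midrank |d_i| (ties get averaged ranks).
ranks: |5|->6.5, |3|->2, |4|->4, |5|->6.5, |7|->10, |5|->6.5, |8|->11.5, |3|->2, |5|->6.5, |3|->2, |8|->11.5, |6|->9
Step 3: Attach original signs; sum ranks with positive sign and with negative sign.
W+ = 6.5 + 2 + 6.5 = 15
W- = 4 + 6.5 + 10 + 11.5 + 2 + 6.5 + 2 + 11.5 + 9 = 63
(Check: W+ + W- = 78 should equal n(n+1)/2 = 78.)
Step 4: Test statistic W = min(W+, W-) = 15.
Step 5: Ties in |d|, so use the tie-corrected normal approximation.
        E[W] = n(n+1)/4 = 12*13/4 = 39.
        Tie groups: |d|=3 (t=3), |d|=5 (t=4), |d|=8 (t=2); sum(t^3 - t) = 90.
        Var[W] = n(n+1)(2n+1)/24 - sum(t^3-t)/48 = 3900/24 - 90/48 = 160.625.
        z = (W - E[W]) / sqrt(Var[W]) = (15 - 39) / 12.6738 = -1.8937.
        Two-sided p = 2*Phi(z) = 0.058269.
Step 6: alpha = 0.1. reject H0.

W+ = 15, W- = 63, W = min = 15, p = 0.058269, reject H0.


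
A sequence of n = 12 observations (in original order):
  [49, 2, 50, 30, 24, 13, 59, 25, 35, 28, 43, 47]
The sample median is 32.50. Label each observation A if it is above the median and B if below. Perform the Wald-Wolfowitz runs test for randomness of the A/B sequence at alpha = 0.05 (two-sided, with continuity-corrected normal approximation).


Step 1: Compute median = 32.50; label A = above, B = below.
Labels in order: ABABBBABABAA  (n_A = 6, n_B = 6)
Step 2: Count runs R = 9.
Step 3: Under H0 (random ordering), E[R] = 2*n_A*n_B/(n_A+n_B) + 1 = 2*6*6/12 + 1 = 7.0000.
        Var[R] = 2*n_A*n_B*(2*n_A*n_B - n_A - n_B) / ((n_A+n_B)^2 * (n_A+n_B-1)) = 4320/1584 = 2.7273.
        SD[R] = 1.6514.
Step 4: Continuity-corrected z = (R - 0.5 - E[R]) / SD[R] = (9 - 0.5 - 7.0000) / 1.6514 = 0.9083.
Step 5: Two-sided p-value via normal approximation = 2*(1 - Phi(|z|)) = 0.363722.
Step 6: alpha = 0.05. fail to reject H0.

R = 9, z = 0.9083, p = 0.363722, fail to reject H0.


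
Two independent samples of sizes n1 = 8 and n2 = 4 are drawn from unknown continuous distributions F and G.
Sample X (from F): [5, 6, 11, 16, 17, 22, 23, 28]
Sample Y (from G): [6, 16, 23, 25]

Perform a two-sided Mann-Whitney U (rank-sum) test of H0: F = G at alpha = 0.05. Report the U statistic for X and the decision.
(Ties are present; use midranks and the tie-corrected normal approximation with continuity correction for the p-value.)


Step 1: Combine and sort all 12 observations; assign midranks.
sorted (value, group): (5,X), (6,X), (6,Y), (11,X), (16,X), (16,Y), (17,X), (22,X), (23,X), (23,Y), (25,Y), (28,X)
ranks: 5->1, 6->2.5, 6->2.5, 11->4, 16->5.5, 16->5.5, 17->7, 22->8, 23->9.5, 23->9.5, 25->11, 28->12
Step 2: Rank sum for X: R1 = 1 + 2.5 + 4 + 5.5 + 7 + 8 + 9.5 + 12 = 49.5.
Step 3: U_X = R1 - n1(n1+1)/2 = 49.5 - 8*9/2 = 49.5 - 36 = 13.5.
       U_Y = n1*n2 - U_X = 32 - 13.5 = 18.5.
Step 4: Ties are present, so use the tie-corrected normal approximation (with continuity correction) for the p-value.
Step 5: p-value = 0.732743; compare to alpha = 0.05. fail to reject H0.

U_X = 13.5, p = 0.732743, fail to reject H0 at alpha = 0.05.


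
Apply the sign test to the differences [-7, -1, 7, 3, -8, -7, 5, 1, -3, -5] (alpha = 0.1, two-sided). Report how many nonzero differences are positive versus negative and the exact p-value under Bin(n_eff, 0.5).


Step 1: Discard zero differences. Original n = 10; n_eff = number of nonzero differences = 10.
Nonzero differences (with sign): -7, -1, +7, +3, -8, -7, +5, +1, -3, -5
Step 2: Count signs: positive = 4, negative = 6.
Step 3: Under H0: P(positive) = 0.5, so the number of positives S ~ Bin(10, 0.5).
Step 4: Two-sided exact p-value = sum of Bin(10,0.5) probabilities at or below the observed probability = 0.753906.
Step 5: alpha = 0.1. fail to reject H0.

n_eff = 10, pos = 4, neg = 6, p = 0.753906, fail to reject H0.


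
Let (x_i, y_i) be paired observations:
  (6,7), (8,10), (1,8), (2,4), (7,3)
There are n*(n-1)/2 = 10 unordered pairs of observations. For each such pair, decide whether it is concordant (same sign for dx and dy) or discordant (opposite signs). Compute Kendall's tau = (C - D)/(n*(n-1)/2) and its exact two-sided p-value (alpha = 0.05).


Step 1: Enumerate the 10 unordered pairs (i,j) with i<j and classify each by sign(x_j-x_i) * sign(y_j-y_i).
  (1,2):dx=+2,dy=+3->C; (1,3):dx=-5,dy=+1->D; (1,4):dx=-4,dy=-3->C; (1,5):dx=+1,dy=-4->D
  (2,3):dx=-7,dy=-2->C; (2,4):dx=-6,dy=-6->C; (2,5):dx=-1,dy=-7->C; (3,4):dx=+1,dy=-4->D
  (3,5):dx=+6,dy=-5->D; (4,5):dx=+5,dy=-1->D
Step 2: C = 5, D = 5, total pairs = 10.
Step 3: tau = (C - D)/(n(n-1)/2) = (5 - 5)/10 = 0.000000.
Step 4: Exact two-sided p-value (enumerate n! = 120 permutations of y under H0): p = 1.000000.
Step 5: alpha = 0.05. fail to reject H0.

tau_b = 0.0000 (C=5, D=5), p = 1.000000, fail to reject H0.


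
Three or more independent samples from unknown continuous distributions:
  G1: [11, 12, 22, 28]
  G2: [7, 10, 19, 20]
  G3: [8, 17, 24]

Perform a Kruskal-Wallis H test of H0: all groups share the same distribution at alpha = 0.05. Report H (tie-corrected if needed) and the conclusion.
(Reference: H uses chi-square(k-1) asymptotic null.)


Step 1: Combine all N = 11 observations and assign midranks.
sorted (value, group, rank): (7,G2,1), (8,G3,2), (10,G2,3), (11,G1,4), (12,G1,5), (17,G3,6), (19,G2,7), (20,G2,8), (22,G1,9), (24,G3,10), (28,G1,11)
Step 2: Sum ranks within each group.
R_1 = 29 (n_1 = 4)
R_2 = 19 (n_2 = 4)
R_3 = 18 (n_3 = 3)
Step 3: H = 12/(N(N+1)) * sum(R_i^2/n_i) - 3(N+1)
     = 12/(11*12) * (29^2/4 + 19^2/4 + 18^2/3) - 3*12
     = 0.090909 * 408.5 - 36
     = 1.136364.
Step 4: No ties, so H is used without correction.
Step 5: Under H0, H ~ chi^2(2); p-value = 0.566555.
Step 6: alpha = 0.05. fail to reject H0.

H = 1.1364, df = 2, p = 0.566555, fail to reject H0.


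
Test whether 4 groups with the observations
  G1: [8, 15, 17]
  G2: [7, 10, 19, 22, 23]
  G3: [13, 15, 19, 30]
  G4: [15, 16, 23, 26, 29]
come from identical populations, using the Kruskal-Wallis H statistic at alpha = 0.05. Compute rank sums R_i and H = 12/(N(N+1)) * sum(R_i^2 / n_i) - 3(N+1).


Step 1: Combine all N = 17 observations and assign midranks.
sorted (value, group, rank): (7,G2,1), (8,G1,2), (10,G2,3), (13,G3,4), (15,G1,6), (15,G3,6), (15,G4,6), (16,G4,8), (17,G1,9), (19,G2,10.5), (19,G3,10.5), (22,G2,12), (23,G2,13.5), (23,G4,13.5), (26,G4,15), (29,G4,16), (30,G3,17)
Step 2: Sum ranks within each group.
R_1 = 17 (n_1 = 3)
R_2 = 40 (n_2 = 5)
R_3 = 37.5 (n_3 = 4)
R_4 = 58.5 (n_4 = 5)
Step 3: H = 12/(N(N+1)) * sum(R_i^2/n_i) - 3(N+1)
     = 12/(17*18) * (17^2/3 + 40^2/5 + 37.5^2/4 + 58.5^2/5) - 3*18
     = 0.039216 * 1452.35 - 54
     = 2.954739.
Step 4: Ties present; correction factor C = 1 - 36/(17^3 - 17) = 0.992647. Corrected H = 2.954739 / 0.992647 = 2.976626.
Step 5: Under H0, H ~ chi^2(3); p-value = 0.395243.
Step 6: alpha = 0.05. fail to reject H0.

H = 2.9766, df = 3, p = 0.395243, fail to reject H0.


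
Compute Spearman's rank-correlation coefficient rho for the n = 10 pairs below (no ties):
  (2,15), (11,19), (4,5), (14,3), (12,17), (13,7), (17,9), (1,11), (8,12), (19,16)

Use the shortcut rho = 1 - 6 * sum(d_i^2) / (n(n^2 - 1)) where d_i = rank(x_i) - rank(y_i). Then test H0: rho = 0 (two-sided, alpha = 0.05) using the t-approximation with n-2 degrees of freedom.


Step 1: Rank x and y separately (midranks; no ties here).
rank(x): 2->2, 11->5, 4->3, 14->8, 12->6, 13->7, 17->9, 1->1, 8->4, 19->10
rank(y): 15->7, 19->10, 5->2, 3->1, 17->9, 7->3, 9->4, 11->5, 12->6, 16->8
Step 2: d_i = R_x(i) - R_y(i); compute d_i^2.
  (2-7)^2=25, (5-10)^2=25, (3-2)^2=1, (8-1)^2=49, (6-9)^2=9, (7-3)^2=16, (9-4)^2=25, (1-5)^2=16, (4-6)^2=4, (10-8)^2=4
sum(d^2) = 174.
Step 3: rho = 1 - 6*174 / (10*(10^2 - 1)) = 1 - 1044/990 = -0.054545.
Step 4: Under H0, t = rho * sqrt((n-2)/(1-rho^2)) = -0.1545 ~ t(8).
Step 5: Two-sided p-value from the t-distribution with 8 df = 0.881036.
Step 6: alpha = 0.05. fail to reject H0.

rho = -0.0545, p = 0.881036, fail to reject H0 at alpha = 0.05.


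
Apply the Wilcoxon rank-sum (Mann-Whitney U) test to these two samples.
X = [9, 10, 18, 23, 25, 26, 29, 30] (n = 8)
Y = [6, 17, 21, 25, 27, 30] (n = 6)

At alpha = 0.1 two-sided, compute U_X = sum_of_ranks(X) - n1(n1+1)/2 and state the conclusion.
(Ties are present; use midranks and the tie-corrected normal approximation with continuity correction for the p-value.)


Step 1: Combine and sort all 14 observations; assign midranks.
sorted (value, group): (6,Y), (9,X), (10,X), (17,Y), (18,X), (21,Y), (23,X), (25,X), (25,Y), (26,X), (27,Y), (29,X), (30,X), (30,Y)
ranks: 6->1, 9->2, 10->3, 17->4, 18->5, 21->6, 23->7, 25->8.5, 25->8.5, 26->10, 27->11, 29->12, 30->13.5, 30->13.5
Step 2: Rank sum for X: R1 = 2 + 3 + 5 + 7 + 8.5 + 10 + 12 + 13.5 = 61.
Step 3: U_X = R1 - n1(n1+1)/2 = 61 - 8*9/2 = 61 - 36 = 25.
       U_Y = n1*n2 - U_X = 48 - 25 = 23.
Step 4: Ties are present, so use the tie-corrected normal approximation (with continuity correction) for the p-value.
Step 5: p-value = 0.948419; compare to alpha = 0.1. fail to reject H0.

U_X = 25, p = 0.948419, fail to reject H0 at alpha = 0.1.


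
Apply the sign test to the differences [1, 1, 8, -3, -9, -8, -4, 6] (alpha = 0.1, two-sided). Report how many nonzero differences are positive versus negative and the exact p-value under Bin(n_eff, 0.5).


Step 1: Discard zero differences. Original n = 8; n_eff = number of nonzero differences = 8.
Nonzero differences (with sign): +1, +1, +8, -3, -9, -8, -4, +6
Step 2: Count signs: positive = 4, negative = 4.
Step 3: Under H0: P(positive) = 0.5, so the number of positives S ~ Bin(8, 0.5).
Step 4: Two-sided exact p-value = sum of Bin(8,0.5) probabilities at or below the observed probability = 1.000000.
Step 5: alpha = 0.1. fail to reject H0.

n_eff = 8, pos = 4, neg = 4, p = 1.000000, fail to reject H0.


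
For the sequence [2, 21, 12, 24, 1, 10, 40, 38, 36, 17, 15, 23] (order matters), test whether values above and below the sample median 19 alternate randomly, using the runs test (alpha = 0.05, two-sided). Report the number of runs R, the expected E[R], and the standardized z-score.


Step 1: Compute median = 19; label A = above, B = below.
Labels in order: BABABBAAABBA  (n_A = 6, n_B = 6)
Step 2: Count runs R = 8.
Step 3: Under H0 (random ordering), E[R] = 2*n_A*n_B/(n_A+n_B) + 1 = 2*6*6/12 + 1 = 7.0000.
        Var[R] = 2*n_A*n_B*(2*n_A*n_B - n_A - n_B) / ((n_A+n_B)^2 * (n_A+n_B-1)) = 4320/1584 = 2.7273.
        SD[R] = 1.6514.
Step 4: Continuity-corrected z = (R - 0.5 - E[R]) / SD[R] = (8 - 0.5 - 7.0000) / 1.6514 = 0.3028.
Step 5: Two-sided p-value via normal approximation = 2*(1 - Phi(|z|)) = 0.762069.
Step 6: alpha = 0.05. fail to reject H0.

R = 8, z = 0.3028, p = 0.762069, fail to reject H0.


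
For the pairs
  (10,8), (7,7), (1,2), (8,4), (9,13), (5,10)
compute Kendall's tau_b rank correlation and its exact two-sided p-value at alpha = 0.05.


Step 1: Enumerate the 15 unordered pairs (i,j) with i<j and classify each by sign(x_j-x_i) * sign(y_j-y_i).
  (1,2):dx=-3,dy=-1->C; (1,3):dx=-9,dy=-6->C; (1,4):dx=-2,dy=-4->C; (1,5):dx=-1,dy=+5->D
  (1,6):dx=-5,dy=+2->D; (2,3):dx=-6,dy=-5->C; (2,4):dx=+1,dy=-3->D; (2,5):dx=+2,dy=+6->C
  (2,6):dx=-2,dy=+3->D; (3,4):dx=+7,dy=+2->C; (3,5):dx=+8,dy=+11->C; (3,6):dx=+4,dy=+8->C
  (4,5):dx=+1,dy=+9->C; (4,6):dx=-3,dy=+6->D; (5,6):dx=-4,dy=-3->C
Step 2: C = 10, D = 5, total pairs = 15.
Step 3: tau = (C - D)/(n(n-1)/2) = (10 - 5)/15 = 0.333333.
Step 4: Exact two-sided p-value (enumerate n! = 720 permutations of y under H0): p = 0.469444.
Step 5: alpha = 0.05. fail to reject H0.

tau_b = 0.3333 (C=10, D=5), p = 0.469444, fail to reject H0.


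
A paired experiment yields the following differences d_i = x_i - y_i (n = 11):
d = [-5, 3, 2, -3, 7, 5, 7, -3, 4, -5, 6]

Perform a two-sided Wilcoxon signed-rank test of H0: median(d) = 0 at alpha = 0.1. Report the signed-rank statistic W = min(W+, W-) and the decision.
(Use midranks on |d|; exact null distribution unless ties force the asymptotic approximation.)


Step 1: Drop any zero differences (none here) and take |d_i|.
|d| = [5, 3, 2, 3, 7, 5, 7, 3, 4, 5, 6]
Step 2: Midrank |d_i| (ties get averaged ranks).
ranks: |5|->7, |3|->3, |2|->1, |3|->3, |7|->10.5, |5|->7, |7|->10.5, |3|->3, |4|->5, |5|->7, |6|->9
Step 3: Attach original signs; sum ranks with positive sign and with negative sign.
W+ = 3 + 1 + 10.5 + 7 + 10.5 + 5 + 9 = 46
W- = 7 + 3 + 3 + 7 = 20
(Check: W+ + W- = 66 should equal n(n+1)/2 = 66.)
Step 4: Test statistic W = min(W+, W-) = 20.
Step 5: Ties in |d|, so use the tie-corrected normal approximation.
        E[W] = n(n+1)/4 = 11*12/4 = 33.
        Tie groups: |d|=3 (t=3), |d|=5 (t=3), |d|=7 (t=2); sum(t^3 - t) = 54.
        Var[W] = n(n+1)(2n+1)/24 - sum(t^3-t)/48 = 3036/24 - 54/48 = 125.375.
        z = (W - E[W]) / sqrt(Var[W]) = (20 - 33) / 11.1971 = -1.1610.
        Two-sided p = 2*Phi(z) = 0.245636.
Step 6: alpha = 0.1. fail to reject H0.

W+ = 46, W- = 20, W = min = 20, p = 0.245636, fail to reject H0.


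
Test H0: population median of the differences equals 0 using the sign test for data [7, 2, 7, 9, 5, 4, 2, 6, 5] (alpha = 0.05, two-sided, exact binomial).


Step 1: Discard zero differences. Original n = 9; n_eff = number of nonzero differences = 9.
Nonzero differences (with sign): +7, +2, +7, +9, +5, +4, +2, +6, +5
Step 2: Count signs: positive = 9, negative = 0.
Step 3: Under H0: P(positive) = 0.5, so the number of positives S ~ Bin(9, 0.5).
Step 4: Two-sided exact p-value = sum of Bin(9,0.5) probabilities at or below the observed probability = 0.003906.
Step 5: alpha = 0.05. reject H0.

n_eff = 9, pos = 9, neg = 0, p = 0.003906, reject H0.


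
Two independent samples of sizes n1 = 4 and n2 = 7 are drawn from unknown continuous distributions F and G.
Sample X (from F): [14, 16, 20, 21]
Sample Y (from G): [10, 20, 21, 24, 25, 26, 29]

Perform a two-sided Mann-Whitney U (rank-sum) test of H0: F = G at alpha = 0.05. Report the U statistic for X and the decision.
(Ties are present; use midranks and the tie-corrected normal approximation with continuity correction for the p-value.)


Step 1: Combine and sort all 11 observations; assign midranks.
sorted (value, group): (10,Y), (14,X), (16,X), (20,X), (20,Y), (21,X), (21,Y), (24,Y), (25,Y), (26,Y), (29,Y)
ranks: 10->1, 14->2, 16->3, 20->4.5, 20->4.5, 21->6.5, 21->6.5, 24->8, 25->9, 26->10, 29->11
Step 2: Rank sum for X: R1 = 2 + 3 + 4.5 + 6.5 = 16.
Step 3: U_X = R1 - n1(n1+1)/2 = 16 - 4*5/2 = 16 - 10 = 6.
       U_Y = n1*n2 - U_X = 28 - 6 = 22.
Step 4: Ties are present, so use the tie-corrected normal approximation (with continuity correction) for the p-value.
Step 5: p-value = 0.154489; compare to alpha = 0.05. fail to reject H0.

U_X = 6, p = 0.154489, fail to reject H0 at alpha = 0.05.


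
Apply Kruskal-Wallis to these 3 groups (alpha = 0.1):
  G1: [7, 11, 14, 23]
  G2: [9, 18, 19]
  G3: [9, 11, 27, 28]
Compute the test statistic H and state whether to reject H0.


Step 1: Combine all N = 11 observations and assign midranks.
sorted (value, group, rank): (7,G1,1), (9,G2,2.5), (9,G3,2.5), (11,G1,4.5), (11,G3,4.5), (14,G1,6), (18,G2,7), (19,G2,8), (23,G1,9), (27,G3,10), (28,G3,11)
Step 2: Sum ranks within each group.
R_1 = 20.5 (n_1 = 4)
R_2 = 17.5 (n_2 = 3)
R_3 = 28 (n_3 = 4)
Step 3: H = 12/(N(N+1)) * sum(R_i^2/n_i) - 3(N+1)
     = 12/(11*12) * (20.5^2/4 + 17.5^2/3 + 28^2/4) - 3*12
     = 0.090909 * 403.146 - 36
     = 0.649621.
Step 4: Ties present; correction factor C = 1 - 12/(11^3 - 11) = 0.990909. Corrected H = 0.649621 / 0.990909 = 0.655581.
Step 5: Under H0, H ~ chi^2(2); p-value = 0.720514.
Step 6: alpha = 0.1. fail to reject H0.

H = 0.6556, df = 2, p = 0.720514, fail to reject H0.


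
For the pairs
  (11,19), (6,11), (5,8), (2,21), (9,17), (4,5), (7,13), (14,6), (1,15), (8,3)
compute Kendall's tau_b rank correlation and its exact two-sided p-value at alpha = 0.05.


Step 1: Enumerate the 45 unordered pairs (i,j) with i<j and classify each by sign(x_j-x_i) * sign(y_j-y_i).
  (1,2):dx=-5,dy=-8->C; (1,3):dx=-6,dy=-11->C; (1,4):dx=-9,dy=+2->D; (1,5):dx=-2,dy=-2->C
  (1,6):dx=-7,dy=-14->C; (1,7):dx=-4,dy=-6->C; (1,8):dx=+3,dy=-13->D; (1,9):dx=-10,dy=-4->C
  (1,10):dx=-3,dy=-16->C; (2,3):dx=-1,dy=-3->C; (2,4):dx=-4,dy=+10->D; (2,5):dx=+3,dy=+6->C
  (2,6):dx=-2,dy=-6->C; (2,7):dx=+1,dy=+2->C; (2,8):dx=+8,dy=-5->D; (2,9):dx=-5,dy=+4->D
  (2,10):dx=+2,dy=-8->D; (3,4):dx=-3,dy=+13->D; (3,5):dx=+4,dy=+9->C; (3,6):dx=-1,dy=-3->C
  (3,7):dx=+2,dy=+5->C; (3,8):dx=+9,dy=-2->D; (3,9):dx=-4,dy=+7->D; (3,10):dx=+3,dy=-5->D
  (4,5):dx=+7,dy=-4->D; (4,6):dx=+2,dy=-16->D; (4,7):dx=+5,dy=-8->D; (4,8):dx=+12,dy=-15->D
  (4,9):dx=-1,dy=-6->C; (4,10):dx=+6,dy=-18->D; (5,6):dx=-5,dy=-12->C; (5,7):dx=-2,dy=-4->C
  (5,8):dx=+5,dy=-11->D; (5,9):dx=-8,dy=-2->C; (5,10):dx=-1,dy=-14->C; (6,7):dx=+3,dy=+8->C
  (6,8):dx=+10,dy=+1->C; (6,9):dx=-3,dy=+10->D; (6,10):dx=+4,dy=-2->D; (7,8):dx=+7,dy=-7->D
  (7,9):dx=-6,dy=+2->D; (7,10):dx=+1,dy=-10->D; (8,9):dx=-13,dy=+9->D; (8,10):dx=-6,dy=-3->C
  (9,10):dx=+7,dy=-12->D
Step 2: C = 22, D = 23, total pairs = 45.
Step 3: tau = (C - D)/(n(n-1)/2) = (22 - 23)/45 = -0.022222.
Step 4: Exact two-sided p-value (enumerate n! = 3628800 permutations of y under H0): p = 1.000000.
Step 5: alpha = 0.05. fail to reject H0.

tau_b = -0.0222 (C=22, D=23), p = 1.000000, fail to reject H0.


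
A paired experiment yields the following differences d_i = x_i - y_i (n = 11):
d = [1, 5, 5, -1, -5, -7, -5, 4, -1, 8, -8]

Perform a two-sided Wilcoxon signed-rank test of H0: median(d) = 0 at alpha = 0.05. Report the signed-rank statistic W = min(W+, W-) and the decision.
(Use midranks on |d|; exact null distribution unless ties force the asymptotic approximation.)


Step 1: Drop any zero differences (none here) and take |d_i|.
|d| = [1, 5, 5, 1, 5, 7, 5, 4, 1, 8, 8]
Step 2: Midrank |d_i| (ties get averaged ranks).
ranks: |1|->2, |5|->6.5, |5|->6.5, |1|->2, |5|->6.5, |7|->9, |5|->6.5, |4|->4, |1|->2, |8|->10.5, |8|->10.5
Step 3: Attach original signs; sum ranks with positive sign and with negative sign.
W+ = 2 + 6.5 + 6.5 + 4 + 10.5 = 29.5
W- = 2 + 6.5 + 9 + 6.5 + 2 + 10.5 = 36.5
(Check: W+ + W- = 66 should equal n(n+1)/2 = 66.)
Step 4: Test statistic W = min(W+, W-) = 29.5.
Step 5: Ties in |d|, so use the tie-corrected normal approximation.
        E[W] = n(n+1)/4 = 11*12/4 = 33.
        Tie groups: |d|=1 (t=3), |d|=5 (t=4), |d|=8 (t=2); sum(t^3 - t) = 90.
        Var[W] = n(n+1)(2n+1)/24 - sum(t^3-t)/48 = 3036/24 - 90/48 = 124.625.
        z = (W - E[W]) / sqrt(Var[W]) = (29.5 - 33) / 11.1636 = -0.3135.
        Two-sided p = 2*Phi(z) = 0.753886.
Step 6: alpha = 0.05. fail to reject H0.

W+ = 29.5, W- = 36.5, W = min = 29.5, p = 0.753886, fail to reject H0.


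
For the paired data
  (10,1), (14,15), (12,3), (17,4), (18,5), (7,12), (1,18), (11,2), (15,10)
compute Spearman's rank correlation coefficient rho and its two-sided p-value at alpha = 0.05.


Step 1: Rank x and y separately (midranks; no ties here).
rank(x): 10->3, 14->6, 12->5, 17->8, 18->9, 7->2, 1->1, 11->4, 15->7
rank(y): 1->1, 15->8, 3->3, 4->4, 5->5, 12->7, 18->9, 2->2, 10->6
Step 2: d_i = R_x(i) - R_y(i); compute d_i^2.
  (3-1)^2=4, (6-8)^2=4, (5-3)^2=4, (8-4)^2=16, (9-5)^2=16, (2-7)^2=25, (1-9)^2=64, (4-2)^2=4, (7-6)^2=1
sum(d^2) = 138.
Step 3: rho = 1 - 6*138 / (9*(9^2 - 1)) = 1 - 828/720 = -0.150000.
Step 4: Under H0, t = rho * sqrt((n-2)/(1-rho^2)) = -0.4014 ~ t(7).
Step 5: Two-sided p-value from the t-distribution with 7 df = 0.700094.
Step 6: alpha = 0.05. fail to reject H0.

rho = -0.1500, p = 0.700094, fail to reject H0 at alpha = 0.05.


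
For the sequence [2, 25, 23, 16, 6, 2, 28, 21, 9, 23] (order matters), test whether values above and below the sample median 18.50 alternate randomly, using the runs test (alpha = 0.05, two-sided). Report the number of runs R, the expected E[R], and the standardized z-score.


Step 1: Compute median = 18.50; label A = above, B = below.
Labels in order: BAABBBAABA  (n_A = 5, n_B = 5)
Step 2: Count runs R = 6.
Step 3: Under H0 (random ordering), E[R] = 2*n_A*n_B/(n_A+n_B) + 1 = 2*5*5/10 + 1 = 6.0000.
        Var[R] = 2*n_A*n_B*(2*n_A*n_B - n_A - n_B) / ((n_A+n_B)^2 * (n_A+n_B-1)) = 2000/900 = 2.2222.
        SD[R] = 1.4907.
Step 4: R = E[R], so z = 0 with no continuity correction.
Step 5: Two-sided p-value via normal approximation = 2*(1 - Phi(|z|)) = 1.000000.
Step 6: alpha = 0.05. fail to reject H0.

R = 6, z = 0.0000, p = 1.000000, fail to reject H0.


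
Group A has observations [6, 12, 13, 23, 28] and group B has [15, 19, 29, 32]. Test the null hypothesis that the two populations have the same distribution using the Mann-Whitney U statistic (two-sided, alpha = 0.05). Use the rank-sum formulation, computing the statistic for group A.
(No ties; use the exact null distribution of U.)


Step 1: Combine and sort all 9 observations; assign midranks.
sorted (value, group): (6,X), (12,X), (13,X), (15,Y), (19,Y), (23,X), (28,X), (29,Y), (32,Y)
ranks: 6->1, 12->2, 13->3, 15->4, 19->5, 23->6, 28->7, 29->8, 32->9
Step 2: Rank sum for X: R1 = 1 + 2 + 3 + 6 + 7 = 19.
Step 3: U_X = R1 - n1(n1+1)/2 = 19 - 5*6/2 = 19 - 15 = 4.
       U_Y = n1*n2 - U_X = 20 - 4 = 16.
Step 4: No ties, so the exact null distribution of U (based on enumerating the C(9,5) = 126 equally likely rank assignments) gives the two-sided p-value.
Step 5: p-value = 0.190476; compare to alpha = 0.05. fail to reject H0.

U_X = 4, p = 0.190476, fail to reject H0 at alpha = 0.05.


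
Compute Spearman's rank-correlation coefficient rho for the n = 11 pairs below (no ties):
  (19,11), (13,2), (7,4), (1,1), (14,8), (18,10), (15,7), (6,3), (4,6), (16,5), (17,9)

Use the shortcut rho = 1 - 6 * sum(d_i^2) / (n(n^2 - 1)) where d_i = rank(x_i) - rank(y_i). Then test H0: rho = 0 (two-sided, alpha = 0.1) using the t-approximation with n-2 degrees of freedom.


Step 1: Rank x and y separately (midranks; no ties here).
rank(x): 19->11, 13->5, 7->4, 1->1, 14->6, 18->10, 15->7, 6->3, 4->2, 16->8, 17->9
rank(y): 11->11, 2->2, 4->4, 1->1, 8->8, 10->10, 7->7, 3->3, 6->6, 5->5, 9->9
Step 2: d_i = R_x(i) - R_y(i); compute d_i^2.
  (11-11)^2=0, (5-2)^2=9, (4-4)^2=0, (1-1)^2=0, (6-8)^2=4, (10-10)^2=0, (7-7)^2=0, (3-3)^2=0, (2-6)^2=16, (8-5)^2=9, (9-9)^2=0
sum(d^2) = 38.
Step 3: rho = 1 - 6*38 / (11*(11^2 - 1)) = 1 - 228/1320 = 0.827273.
Step 4: Under H0, t = rho * sqrt((n-2)/(1-rho^2)) = 4.4176 ~ t(9).
Step 5: Two-sided p-value from the t-distribution with 9 df = 0.001677.
Step 6: alpha = 0.1. reject H0.

rho = 0.8273, p = 0.001677, reject H0 at alpha = 0.1.


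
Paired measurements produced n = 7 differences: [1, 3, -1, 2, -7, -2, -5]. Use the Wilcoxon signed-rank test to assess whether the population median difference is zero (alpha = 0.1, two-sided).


Step 1: Drop any zero differences (none here) and take |d_i|.
|d| = [1, 3, 1, 2, 7, 2, 5]
Step 2: Midrank |d_i| (ties get averaged ranks).
ranks: |1|->1.5, |3|->5, |1|->1.5, |2|->3.5, |7|->7, |2|->3.5, |5|->6
Step 3: Attach original signs; sum ranks with positive sign and with negative sign.
W+ = 1.5 + 5 + 3.5 = 10
W- = 1.5 + 7 + 3.5 + 6 = 18
(Check: W+ + W- = 28 should equal n(n+1)/2 = 28.)
Step 4: Test statistic W = min(W+, W-) = 10.
Step 5: Ties in |d|, so use the tie-corrected normal approximation.
        E[W] = n(n+1)/4 = 7*8/4 = 14.
        Tie groups: |d|=1 (t=2), |d|=2 (t=2); sum(t^3 - t) = 12.
        Var[W] = n(n+1)(2n+1)/24 - sum(t^3-t)/48 = 840/24 - 12/48 = 34.75.
        z = (W - E[W]) / sqrt(Var[W]) = (10 - 14) / 5.8949 = -0.6786.
        Two-sided p = 2*Phi(z) = 0.497422.
Step 6: alpha = 0.1. fail to reject H0.

W+ = 10, W- = 18, W = min = 10, p = 0.497422, fail to reject H0.


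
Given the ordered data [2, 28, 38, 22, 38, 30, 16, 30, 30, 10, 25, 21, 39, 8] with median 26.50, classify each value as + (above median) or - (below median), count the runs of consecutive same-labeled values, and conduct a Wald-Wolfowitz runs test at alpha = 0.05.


Step 1: Compute median = 26.50; label A = above, B = below.
Labels in order: BAABAABAABBBAB  (n_A = 7, n_B = 7)
Step 2: Count runs R = 9.
Step 3: Under H0 (random ordering), E[R] = 2*n_A*n_B/(n_A+n_B) + 1 = 2*7*7/14 + 1 = 8.0000.
        Var[R] = 2*n_A*n_B*(2*n_A*n_B - n_A - n_B) / ((n_A+n_B)^2 * (n_A+n_B-1)) = 8232/2548 = 3.2308.
        SD[R] = 1.7974.
Step 4: Continuity-corrected z = (R - 0.5 - E[R]) / SD[R] = (9 - 0.5 - 8.0000) / 1.7974 = 0.2782.
Step 5: Two-sided p-value via normal approximation = 2*(1 - Phi(|z|)) = 0.780879.
Step 6: alpha = 0.05. fail to reject H0.

R = 9, z = 0.2782, p = 0.780879, fail to reject H0.


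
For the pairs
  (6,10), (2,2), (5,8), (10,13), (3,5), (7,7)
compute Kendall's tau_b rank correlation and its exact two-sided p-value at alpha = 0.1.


Step 1: Enumerate the 15 unordered pairs (i,j) with i<j and classify each by sign(x_j-x_i) * sign(y_j-y_i).
  (1,2):dx=-4,dy=-8->C; (1,3):dx=-1,dy=-2->C; (1,4):dx=+4,dy=+3->C; (1,5):dx=-3,dy=-5->C
  (1,6):dx=+1,dy=-3->D; (2,3):dx=+3,dy=+6->C; (2,4):dx=+8,dy=+11->C; (2,5):dx=+1,dy=+3->C
  (2,6):dx=+5,dy=+5->C; (3,4):dx=+5,dy=+5->C; (3,5):dx=-2,dy=-3->C; (3,6):dx=+2,dy=-1->D
  (4,5):dx=-7,dy=-8->C; (4,6):dx=-3,dy=-6->C; (5,6):dx=+4,dy=+2->C
Step 2: C = 13, D = 2, total pairs = 15.
Step 3: tau = (C - D)/(n(n-1)/2) = (13 - 2)/15 = 0.733333.
Step 4: Exact two-sided p-value (enumerate n! = 720 permutations of y under H0): p = 0.055556.
Step 5: alpha = 0.1. reject H0.

tau_b = 0.7333 (C=13, D=2), p = 0.055556, reject H0.


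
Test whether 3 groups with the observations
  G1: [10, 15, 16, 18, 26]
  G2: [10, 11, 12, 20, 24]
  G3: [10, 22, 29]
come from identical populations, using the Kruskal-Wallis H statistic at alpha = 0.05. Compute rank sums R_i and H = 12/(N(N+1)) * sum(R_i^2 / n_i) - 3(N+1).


Step 1: Combine all N = 13 observations and assign midranks.
sorted (value, group, rank): (10,G1,2), (10,G2,2), (10,G3,2), (11,G2,4), (12,G2,5), (15,G1,6), (16,G1,7), (18,G1,8), (20,G2,9), (22,G3,10), (24,G2,11), (26,G1,12), (29,G3,13)
Step 2: Sum ranks within each group.
R_1 = 35 (n_1 = 5)
R_2 = 31 (n_2 = 5)
R_3 = 25 (n_3 = 3)
Step 3: H = 12/(N(N+1)) * sum(R_i^2/n_i) - 3(N+1)
     = 12/(13*14) * (35^2/5 + 31^2/5 + 25^2/3) - 3*14
     = 0.065934 * 645.533 - 42
     = 0.562637.
Step 4: Ties present; correction factor C = 1 - 24/(13^3 - 13) = 0.989011. Corrected H = 0.562637 / 0.989011 = 0.568889.
Step 5: Under H0, H ~ chi^2(2); p-value = 0.752432.
Step 6: alpha = 0.05. fail to reject H0.

H = 0.5689, df = 2, p = 0.752432, fail to reject H0.


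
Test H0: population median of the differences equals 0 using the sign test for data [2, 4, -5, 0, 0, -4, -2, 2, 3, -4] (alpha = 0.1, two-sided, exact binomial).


Step 1: Discard zero differences. Original n = 10; n_eff = number of nonzero differences = 8.
Nonzero differences (with sign): +2, +4, -5, -4, -2, +2, +3, -4
Step 2: Count signs: positive = 4, negative = 4.
Step 3: Under H0: P(positive) = 0.5, so the number of positives S ~ Bin(8, 0.5).
Step 4: Two-sided exact p-value = sum of Bin(8,0.5) probabilities at or below the observed probability = 1.000000.
Step 5: alpha = 0.1. fail to reject H0.

n_eff = 8, pos = 4, neg = 4, p = 1.000000, fail to reject H0.


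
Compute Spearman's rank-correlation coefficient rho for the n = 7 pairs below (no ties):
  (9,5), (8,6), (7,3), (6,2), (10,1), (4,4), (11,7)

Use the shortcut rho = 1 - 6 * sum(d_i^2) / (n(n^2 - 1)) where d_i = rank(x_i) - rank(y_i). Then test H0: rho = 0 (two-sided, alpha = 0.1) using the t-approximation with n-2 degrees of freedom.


Step 1: Rank x and y separately (midranks; no ties here).
rank(x): 9->5, 8->4, 7->3, 6->2, 10->6, 4->1, 11->7
rank(y): 5->5, 6->6, 3->3, 2->2, 1->1, 4->4, 7->7
Step 2: d_i = R_x(i) - R_y(i); compute d_i^2.
  (5-5)^2=0, (4-6)^2=4, (3-3)^2=0, (2-2)^2=0, (6-1)^2=25, (1-4)^2=9, (7-7)^2=0
sum(d^2) = 38.
Step 3: rho = 1 - 6*38 / (7*(7^2 - 1)) = 1 - 228/336 = 0.321429.
Step 4: Under H0, t = rho * sqrt((n-2)/(1-rho^2)) = 0.7590 ~ t(5).
Step 5: Two-sided p-value from the t-distribution with 5 df = 0.482072.
Step 6: alpha = 0.1. fail to reject H0.

rho = 0.3214, p = 0.482072, fail to reject H0 at alpha = 0.1.


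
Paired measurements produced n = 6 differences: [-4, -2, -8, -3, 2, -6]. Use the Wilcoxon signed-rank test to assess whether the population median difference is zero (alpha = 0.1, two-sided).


Step 1: Drop any zero differences (none here) and take |d_i|.
|d| = [4, 2, 8, 3, 2, 6]
Step 2: Midrank |d_i| (ties get averaged ranks).
ranks: |4|->4, |2|->1.5, |8|->6, |3|->3, |2|->1.5, |6|->5
Step 3: Attach original signs; sum ranks with positive sign and with negative sign.
W+ = 1.5 = 1.5
W- = 4 + 1.5 + 6 + 3 + 5 = 19.5
(Check: W+ + W- = 21 should equal n(n+1)/2 = 21.)
Step 4: Test statistic W = min(W+, W-) = 1.5.
Step 5: Ties in |d|, so use the tie-corrected normal approximation.
        E[W] = n(n+1)/4 = 6*7/4 = 10.5.
        Tie groups: |d|=2 (t=2); sum(t^3 - t) = 6.
        Var[W] = n(n+1)(2n+1)/24 - sum(t^3-t)/48 = 546/24 - 6/48 = 22.625.
        z = (W - E[W]) / sqrt(Var[W]) = (1.5 - 10.5) / 4.7566 = -1.8921.
        Two-sided p = 2*Phi(z) = 0.058475.
Step 6: alpha = 0.1. reject H0.

W+ = 1.5, W- = 19.5, W = min = 1.5, p = 0.058475, reject H0.


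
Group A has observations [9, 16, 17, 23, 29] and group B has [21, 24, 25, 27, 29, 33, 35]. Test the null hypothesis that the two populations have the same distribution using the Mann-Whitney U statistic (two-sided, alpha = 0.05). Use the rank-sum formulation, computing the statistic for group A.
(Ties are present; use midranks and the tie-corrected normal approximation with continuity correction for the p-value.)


Step 1: Combine and sort all 12 observations; assign midranks.
sorted (value, group): (9,X), (16,X), (17,X), (21,Y), (23,X), (24,Y), (25,Y), (27,Y), (29,X), (29,Y), (33,Y), (35,Y)
ranks: 9->1, 16->2, 17->3, 21->4, 23->5, 24->6, 25->7, 27->8, 29->9.5, 29->9.5, 33->11, 35->12
Step 2: Rank sum for X: R1 = 1 + 2 + 3 + 5 + 9.5 = 20.5.
Step 3: U_X = R1 - n1(n1+1)/2 = 20.5 - 5*6/2 = 20.5 - 15 = 5.5.
       U_Y = n1*n2 - U_X = 35 - 5.5 = 29.5.
Step 4: Ties are present, so use the tie-corrected normal approximation (with continuity correction) for the p-value.
Step 5: p-value = 0.061363; compare to alpha = 0.05. fail to reject H0.

U_X = 5.5, p = 0.061363, fail to reject H0 at alpha = 0.05.


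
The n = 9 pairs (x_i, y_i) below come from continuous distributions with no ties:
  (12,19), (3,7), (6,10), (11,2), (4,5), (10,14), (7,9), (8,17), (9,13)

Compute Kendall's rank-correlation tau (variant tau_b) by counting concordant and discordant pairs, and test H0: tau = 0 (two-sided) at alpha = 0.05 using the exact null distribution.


Step 1: Enumerate the 36 unordered pairs (i,j) with i<j and classify each by sign(x_j-x_i) * sign(y_j-y_i).
  (1,2):dx=-9,dy=-12->C; (1,3):dx=-6,dy=-9->C; (1,4):dx=-1,dy=-17->C; (1,5):dx=-8,dy=-14->C
  (1,6):dx=-2,dy=-5->C; (1,7):dx=-5,dy=-10->C; (1,8):dx=-4,dy=-2->C; (1,9):dx=-3,dy=-6->C
  (2,3):dx=+3,dy=+3->C; (2,4):dx=+8,dy=-5->D; (2,5):dx=+1,dy=-2->D; (2,6):dx=+7,dy=+7->C
  (2,7):dx=+4,dy=+2->C; (2,8):dx=+5,dy=+10->C; (2,9):dx=+6,dy=+6->C; (3,4):dx=+5,dy=-8->D
  (3,5):dx=-2,dy=-5->C; (3,6):dx=+4,dy=+4->C; (3,7):dx=+1,dy=-1->D; (3,8):dx=+2,dy=+7->C
  (3,9):dx=+3,dy=+3->C; (4,5):dx=-7,dy=+3->D; (4,6):dx=-1,dy=+12->D; (4,7):dx=-4,dy=+7->D
  (4,8):dx=-3,dy=+15->D; (4,9):dx=-2,dy=+11->D; (5,6):dx=+6,dy=+9->C; (5,7):dx=+3,dy=+4->C
  (5,8):dx=+4,dy=+12->C; (5,9):dx=+5,dy=+8->C; (6,7):dx=-3,dy=-5->C; (6,8):dx=-2,dy=+3->D
  (6,9):dx=-1,dy=-1->C; (7,8):dx=+1,dy=+8->C; (7,9):dx=+2,dy=+4->C; (8,9):dx=+1,dy=-4->D
Step 2: C = 25, D = 11, total pairs = 36.
Step 3: tau = (C - D)/(n(n-1)/2) = (25 - 11)/36 = 0.388889.
Step 4: Exact two-sided p-value (enumerate n! = 362880 permutations of y under H0): p = 0.180181.
Step 5: alpha = 0.05. fail to reject H0.

tau_b = 0.3889 (C=25, D=11), p = 0.180181, fail to reject H0.


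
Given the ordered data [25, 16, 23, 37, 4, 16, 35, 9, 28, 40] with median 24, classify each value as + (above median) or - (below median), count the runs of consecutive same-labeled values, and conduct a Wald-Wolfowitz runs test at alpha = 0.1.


Step 1: Compute median = 24; label A = above, B = below.
Labels in order: ABBABBABAA  (n_A = 5, n_B = 5)
Step 2: Count runs R = 7.
Step 3: Under H0 (random ordering), E[R] = 2*n_A*n_B/(n_A+n_B) + 1 = 2*5*5/10 + 1 = 6.0000.
        Var[R] = 2*n_A*n_B*(2*n_A*n_B - n_A - n_B) / ((n_A+n_B)^2 * (n_A+n_B-1)) = 2000/900 = 2.2222.
        SD[R] = 1.4907.
Step 4: Continuity-corrected z = (R - 0.5 - E[R]) / SD[R] = (7 - 0.5 - 6.0000) / 1.4907 = 0.3354.
Step 5: Two-sided p-value via normal approximation = 2*(1 - Phi(|z|)) = 0.737316.
Step 6: alpha = 0.1. fail to reject H0.

R = 7, z = 0.3354, p = 0.737316, fail to reject H0.


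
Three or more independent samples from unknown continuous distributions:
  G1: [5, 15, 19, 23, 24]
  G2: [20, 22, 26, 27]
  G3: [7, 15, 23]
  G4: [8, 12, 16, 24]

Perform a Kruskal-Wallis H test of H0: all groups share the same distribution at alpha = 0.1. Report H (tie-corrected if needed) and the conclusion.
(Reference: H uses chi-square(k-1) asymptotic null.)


Step 1: Combine all N = 16 observations and assign midranks.
sorted (value, group, rank): (5,G1,1), (7,G3,2), (8,G4,3), (12,G4,4), (15,G1,5.5), (15,G3,5.5), (16,G4,7), (19,G1,8), (20,G2,9), (22,G2,10), (23,G1,11.5), (23,G3,11.5), (24,G1,13.5), (24,G4,13.5), (26,G2,15), (27,G2,16)
Step 2: Sum ranks within each group.
R_1 = 39.5 (n_1 = 5)
R_2 = 50 (n_2 = 4)
R_3 = 19 (n_3 = 3)
R_4 = 27.5 (n_4 = 4)
Step 3: H = 12/(N(N+1)) * sum(R_i^2/n_i) - 3(N+1)
     = 12/(16*17) * (39.5^2/5 + 50^2/4 + 19^2/3 + 27.5^2/4) - 3*17
     = 0.044118 * 1246.45 - 51
     = 3.990257.
Step 4: Ties present; correction factor C = 1 - 18/(16^3 - 16) = 0.995588. Corrected H = 3.990257 / 0.995588 = 4.007939.
Step 5: Under H0, H ~ chi^2(3); p-value = 0.260608.
Step 6: alpha = 0.1. fail to reject H0.

H = 4.0079, df = 3, p = 0.260608, fail to reject H0.


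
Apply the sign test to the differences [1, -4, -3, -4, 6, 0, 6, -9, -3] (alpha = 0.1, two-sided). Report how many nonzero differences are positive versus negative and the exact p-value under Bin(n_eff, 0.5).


Step 1: Discard zero differences. Original n = 9; n_eff = number of nonzero differences = 8.
Nonzero differences (with sign): +1, -4, -3, -4, +6, +6, -9, -3
Step 2: Count signs: positive = 3, negative = 5.
Step 3: Under H0: P(positive) = 0.5, so the number of positives S ~ Bin(8, 0.5).
Step 4: Two-sided exact p-value = sum of Bin(8,0.5) probabilities at or below the observed probability = 0.726562.
Step 5: alpha = 0.1. fail to reject H0.

n_eff = 8, pos = 3, neg = 5, p = 0.726562, fail to reject H0.


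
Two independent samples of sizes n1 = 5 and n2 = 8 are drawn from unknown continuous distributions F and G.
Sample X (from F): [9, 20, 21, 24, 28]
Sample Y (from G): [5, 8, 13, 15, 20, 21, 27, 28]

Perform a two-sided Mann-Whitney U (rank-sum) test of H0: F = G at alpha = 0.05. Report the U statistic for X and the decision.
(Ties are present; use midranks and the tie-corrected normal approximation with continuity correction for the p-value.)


Step 1: Combine and sort all 13 observations; assign midranks.
sorted (value, group): (5,Y), (8,Y), (9,X), (13,Y), (15,Y), (20,X), (20,Y), (21,X), (21,Y), (24,X), (27,Y), (28,X), (28,Y)
ranks: 5->1, 8->2, 9->3, 13->4, 15->5, 20->6.5, 20->6.5, 21->8.5, 21->8.5, 24->10, 27->11, 28->12.5, 28->12.5
Step 2: Rank sum for X: R1 = 3 + 6.5 + 8.5 + 10 + 12.5 = 40.5.
Step 3: U_X = R1 - n1(n1+1)/2 = 40.5 - 5*6/2 = 40.5 - 15 = 25.5.
       U_Y = n1*n2 - U_X = 40 - 25.5 = 14.5.
Step 4: Ties are present, so use the tie-corrected normal approximation (with continuity correction) for the p-value.
Step 5: p-value = 0.462364; compare to alpha = 0.05. fail to reject H0.

U_X = 25.5, p = 0.462364, fail to reject H0 at alpha = 0.05.


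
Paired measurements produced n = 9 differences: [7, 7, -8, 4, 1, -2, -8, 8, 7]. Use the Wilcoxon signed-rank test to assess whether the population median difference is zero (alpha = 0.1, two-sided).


Step 1: Drop any zero differences (none here) and take |d_i|.
|d| = [7, 7, 8, 4, 1, 2, 8, 8, 7]
Step 2: Midrank |d_i| (ties get averaged ranks).
ranks: |7|->5, |7|->5, |8|->8, |4|->3, |1|->1, |2|->2, |8|->8, |8|->8, |7|->5
Step 3: Attach original signs; sum ranks with positive sign and with negative sign.
W+ = 5 + 5 + 3 + 1 + 8 + 5 = 27
W- = 8 + 2 + 8 = 18
(Check: W+ + W- = 45 should equal n(n+1)/2 = 45.)
Step 4: Test statistic W = min(W+, W-) = 18.
Step 5: Ties in |d|, so use the tie-corrected normal approximation.
        E[W] = n(n+1)/4 = 9*10/4 = 22.5.
        Tie groups: |d|=7 (t=3), |d|=8 (t=3); sum(t^3 - t) = 48.
        Var[W] = n(n+1)(2n+1)/24 - sum(t^3-t)/48 = 1710/24 - 48/48 = 70.25.
        z = (W - E[W]) / sqrt(Var[W]) = (18 - 22.5) / 8.3815 = -0.5369.
        Two-sided p = 2*Phi(z) = 0.591340.
Step 6: alpha = 0.1. fail to reject H0.

W+ = 27, W- = 18, W = min = 18, p = 0.591340, fail to reject H0.
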